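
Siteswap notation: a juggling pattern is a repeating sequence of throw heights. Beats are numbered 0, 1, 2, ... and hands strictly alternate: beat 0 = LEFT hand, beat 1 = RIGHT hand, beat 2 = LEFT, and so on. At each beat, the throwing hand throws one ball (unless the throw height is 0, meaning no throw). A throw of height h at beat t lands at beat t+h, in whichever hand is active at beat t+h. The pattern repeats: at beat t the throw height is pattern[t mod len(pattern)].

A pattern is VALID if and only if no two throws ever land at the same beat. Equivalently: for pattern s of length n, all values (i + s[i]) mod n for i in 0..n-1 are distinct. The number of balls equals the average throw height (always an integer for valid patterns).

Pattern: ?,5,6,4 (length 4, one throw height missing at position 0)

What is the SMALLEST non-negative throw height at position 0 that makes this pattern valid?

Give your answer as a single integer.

i=0: s[i]=? (unknown)
i=1: (1 + 5) mod 4 = 2
i=2: (2 + 6) mod 4 = 0
i=3: (3 + 4) mod 4 = 3
Known residues: [0, 2, 3]; need a permutation of 0..3, so missing residue r = 1
Need (0 + s) mod 4 = 1; smallest s = (1 - 0) mod 4 = 1

Answer: 1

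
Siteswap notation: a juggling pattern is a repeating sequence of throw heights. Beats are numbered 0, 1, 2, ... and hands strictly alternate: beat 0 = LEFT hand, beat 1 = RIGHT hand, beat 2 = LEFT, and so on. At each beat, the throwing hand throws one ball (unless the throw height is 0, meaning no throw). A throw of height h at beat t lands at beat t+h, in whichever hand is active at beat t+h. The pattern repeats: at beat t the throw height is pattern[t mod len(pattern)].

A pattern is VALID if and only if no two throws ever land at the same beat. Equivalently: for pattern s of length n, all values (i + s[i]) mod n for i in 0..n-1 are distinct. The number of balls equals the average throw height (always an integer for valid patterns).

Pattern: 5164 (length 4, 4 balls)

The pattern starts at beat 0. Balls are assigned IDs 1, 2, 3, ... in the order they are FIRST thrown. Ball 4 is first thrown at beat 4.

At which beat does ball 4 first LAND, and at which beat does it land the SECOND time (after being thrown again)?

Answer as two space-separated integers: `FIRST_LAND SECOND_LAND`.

Answer: 9 10

Derivation:
Beat 0 (L): throw ball1 h=5 -> lands@5:R; in-air after throw: [b1@5:R]
Beat 1 (R): throw ball2 h=1 -> lands@2:L; in-air after throw: [b2@2:L b1@5:R]
Beat 2 (L): throw ball2 h=6 -> lands@8:L; in-air after throw: [b1@5:R b2@8:L]
Beat 3 (R): throw ball3 h=4 -> lands@7:R; in-air after throw: [b1@5:R b3@7:R b2@8:L]
Beat 4 (L): throw ball4 h=5 -> lands@9:R; in-air after throw: [b1@5:R b3@7:R b2@8:L b4@9:R]
Beat 5 (R): throw ball1 h=1 -> lands@6:L; in-air after throw: [b1@6:L b3@7:R b2@8:L b4@9:R]
Beat 6 (L): throw ball1 h=6 -> lands@12:L; in-air after throw: [b3@7:R b2@8:L b4@9:R b1@12:L]
Beat 7 (R): throw ball3 h=4 -> lands@11:R; in-air after throw: [b2@8:L b4@9:R b3@11:R b1@12:L]
Beat 8 (L): throw ball2 h=5 -> lands@13:R; in-air after throw: [b4@9:R b3@11:R b1@12:L b2@13:R]
Beat 9 (R): throw ball4 h=1 -> lands@10:L; in-air after throw: [b4@10:L b3@11:R b1@12:L b2@13:R]
Beat 10 (L): throw ball4 h=6 -> lands@16:L; in-air after throw: [b3@11:R b1@12:L b2@13:R b4@16:L]
Ball 4: thrown@4 h=5 -> first land @9; rethrown@9 h=1 -> second land @10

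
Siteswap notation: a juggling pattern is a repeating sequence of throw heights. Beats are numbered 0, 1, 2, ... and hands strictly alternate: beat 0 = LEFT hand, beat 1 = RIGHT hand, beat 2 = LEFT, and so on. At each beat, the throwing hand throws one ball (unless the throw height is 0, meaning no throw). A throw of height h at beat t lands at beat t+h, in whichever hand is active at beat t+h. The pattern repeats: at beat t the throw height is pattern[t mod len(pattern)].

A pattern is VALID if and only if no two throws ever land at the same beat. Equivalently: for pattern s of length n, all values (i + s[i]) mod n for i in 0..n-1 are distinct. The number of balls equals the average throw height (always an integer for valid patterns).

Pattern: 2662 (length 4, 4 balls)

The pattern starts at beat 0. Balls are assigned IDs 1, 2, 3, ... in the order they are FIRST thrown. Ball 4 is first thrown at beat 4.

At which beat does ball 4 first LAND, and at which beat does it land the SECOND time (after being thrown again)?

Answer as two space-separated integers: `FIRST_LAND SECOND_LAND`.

Answer: 6 12

Derivation:
Beat 0 (L): throw ball1 h=2 -> lands@2:L; in-air after throw: [b1@2:L]
Beat 1 (R): throw ball2 h=6 -> lands@7:R; in-air after throw: [b1@2:L b2@7:R]
Beat 2 (L): throw ball1 h=6 -> lands@8:L; in-air after throw: [b2@7:R b1@8:L]
Beat 3 (R): throw ball3 h=2 -> lands@5:R; in-air after throw: [b3@5:R b2@7:R b1@8:L]
Beat 4 (L): throw ball4 h=2 -> lands@6:L; in-air after throw: [b3@5:R b4@6:L b2@7:R b1@8:L]
Beat 5 (R): throw ball3 h=6 -> lands@11:R; in-air after throw: [b4@6:L b2@7:R b1@8:L b3@11:R]
Beat 6 (L): throw ball4 h=6 -> lands@12:L; in-air after throw: [b2@7:R b1@8:L b3@11:R b4@12:L]
Beat 7 (R): throw ball2 h=2 -> lands@9:R; in-air after throw: [b1@8:L b2@9:R b3@11:R b4@12:L]
Beat 8 (L): throw ball1 h=2 -> lands@10:L; in-air after throw: [b2@9:R b1@10:L b3@11:R b4@12:L]
Beat 9 (R): throw ball2 h=6 -> lands@15:R; in-air after throw: [b1@10:L b3@11:R b4@12:L b2@15:R]
Beat 10 (L): throw ball1 h=6 -> lands@16:L; in-air after throw: [b3@11:R b4@12:L b2@15:R b1@16:L]
Beat 11 (R): throw ball3 h=2 -> lands@13:R; in-air after throw: [b4@12:L b3@13:R b2@15:R b1@16:L]
Beat 12 (L): throw ball4 h=2 -> lands@14:L; in-air after throw: [b3@13:R b4@14:L b2@15:R b1@16:L]
Ball 4: thrown@4 h=2 -> first land @6; rethrown@6 h=6 -> second land @12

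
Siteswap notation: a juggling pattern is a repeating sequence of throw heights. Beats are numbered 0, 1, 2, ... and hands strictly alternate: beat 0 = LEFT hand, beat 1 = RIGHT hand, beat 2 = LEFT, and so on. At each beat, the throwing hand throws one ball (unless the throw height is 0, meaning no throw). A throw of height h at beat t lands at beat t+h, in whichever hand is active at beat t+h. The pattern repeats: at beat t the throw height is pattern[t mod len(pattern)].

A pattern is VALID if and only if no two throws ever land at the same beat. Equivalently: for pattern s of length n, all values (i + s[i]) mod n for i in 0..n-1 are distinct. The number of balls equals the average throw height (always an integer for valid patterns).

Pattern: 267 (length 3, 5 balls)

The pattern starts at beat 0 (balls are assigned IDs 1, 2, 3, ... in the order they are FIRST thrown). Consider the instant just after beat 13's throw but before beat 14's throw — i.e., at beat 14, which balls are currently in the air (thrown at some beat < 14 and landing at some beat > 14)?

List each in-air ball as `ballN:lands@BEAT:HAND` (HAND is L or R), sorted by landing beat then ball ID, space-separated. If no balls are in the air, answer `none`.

Answer: ball5:lands@15:R ball4:lands@16:L ball1:lands@18:L ball2:lands@19:R

Derivation:
Beat 0 (L): throw ball1 h=2 -> lands@2:L; in-air after throw: [b1@2:L]
Beat 1 (R): throw ball2 h=6 -> lands@7:R; in-air after throw: [b1@2:L b2@7:R]
Beat 2 (L): throw ball1 h=7 -> lands@9:R; in-air after throw: [b2@7:R b1@9:R]
Beat 3 (R): throw ball3 h=2 -> lands@5:R; in-air after throw: [b3@5:R b2@7:R b1@9:R]
Beat 4 (L): throw ball4 h=6 -> lands@10:L; in-air after throw: [b3@5:R b2@7:R b1@9:R b4@10:L]
Beat 5 (R): throw ball3 h=7 -> lands@12:L; in-air after throw: [b2@7:R b1@9:R b4@10:L b3@12:L]
Beat 6 (L): throw ball5 h=2 -> lands@8:L; in-air after throw: [b2@7:R b5@8:L b1@9:R b4@10:L b3@12:L]
Beat 7 (R): throw ball2 h=6 -> lands@13:R; in-air after throw: [b5@8:L b1@9:R b4@10:L b3@12:L b2@13:R]
Beat 8 (L): throw ball5 h=7 -> lands@15:R; in-air after throw: [b1@9:R b4@10:L b3@12:L b2@13:R b5@15:R]
Beat 9 (R): throw ball1 h=2 -> lands@11:R; in-air after throw: [b4@10:L b1@11:R b3@12:L b2@13:R b5@15:R]
Beat 10 (L): throw ball4 h=6 -> lands@16:L; in-air after throw: [b1@11:R b3@12:L b2@13:R b5@15:R b4@16:L]
Beat 11 (R): throw ball1 h=7 -> lands@18:L; in-air after throw: [b3@12:L b2@13:R b5@15:R b4@16:L b1@18:L]
Beat 12 (L): throw ball3 h=2 -> lands@14:L; in-air after throw: [b2@13:R b3@14:L b5@15:R b4@16:L b1@18:L]
Beat 13 (R): throw ball2 h=6 -> lands@19:R; in-air after throw: [b3@14:L b5@15:R b4@16:L b1@18:L b2@19:R]
Beat 14 (L): throw ball3 h=7 -> lands@21:R; in-air after throw: [b5@15:R b4@16:L b1@18:L b2@19:R b3@21:R]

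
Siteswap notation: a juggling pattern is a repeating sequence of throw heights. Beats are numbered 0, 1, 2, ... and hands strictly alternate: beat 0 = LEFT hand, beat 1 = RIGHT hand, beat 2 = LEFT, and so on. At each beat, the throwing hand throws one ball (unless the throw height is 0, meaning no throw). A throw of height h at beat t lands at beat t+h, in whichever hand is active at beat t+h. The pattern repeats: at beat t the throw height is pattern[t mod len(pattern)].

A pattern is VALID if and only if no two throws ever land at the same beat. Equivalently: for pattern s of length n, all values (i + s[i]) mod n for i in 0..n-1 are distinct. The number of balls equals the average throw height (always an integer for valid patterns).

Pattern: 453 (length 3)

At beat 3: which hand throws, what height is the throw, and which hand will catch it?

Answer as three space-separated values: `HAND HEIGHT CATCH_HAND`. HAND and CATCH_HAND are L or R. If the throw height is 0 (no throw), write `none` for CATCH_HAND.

Beat 3: 3 mod 2 = 1, so hand = R
Throw height = pattern[3 mod 3] = pattern[0] = 4
Lands at beat 3+4=7, 7 mod 2 = 1, so catch hand = R

Answer: R 4 R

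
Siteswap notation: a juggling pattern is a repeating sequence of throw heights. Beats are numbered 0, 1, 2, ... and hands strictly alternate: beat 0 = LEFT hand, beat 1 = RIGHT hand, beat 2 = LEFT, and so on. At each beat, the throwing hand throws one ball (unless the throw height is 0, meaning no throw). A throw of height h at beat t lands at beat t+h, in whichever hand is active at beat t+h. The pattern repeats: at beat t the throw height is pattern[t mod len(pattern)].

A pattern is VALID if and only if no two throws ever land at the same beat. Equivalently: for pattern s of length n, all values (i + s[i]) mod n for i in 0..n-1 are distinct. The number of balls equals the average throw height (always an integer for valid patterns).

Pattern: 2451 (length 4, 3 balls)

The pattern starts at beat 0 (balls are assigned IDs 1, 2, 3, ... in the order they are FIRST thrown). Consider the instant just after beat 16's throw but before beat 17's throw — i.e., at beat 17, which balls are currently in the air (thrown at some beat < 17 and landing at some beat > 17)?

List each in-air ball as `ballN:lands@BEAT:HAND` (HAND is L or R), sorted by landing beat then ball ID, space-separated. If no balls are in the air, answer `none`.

Beat 0 (L): throw ball1 h=2 -> lands@2:L; in-air after throw: [b1@2:L]
Beat 1 (R): throw ball2 h=4 -> lands@5:R; in-air after throw: [b1@2:L b2@5:R]
Beat 2 (L): throw ball1 h=5 -> lands@7:R; in-air after throw: [b2@5:R b1@7:R]
Beat 3 (R): throw ball3 h=1 -> lands@4:L; in-air after throw: [b3@4:L b2@5:R b1@7:R]
Beat 4 (L): throw ball3 h=2 -> lands@6:L; in-air after throw: [b2@5:R b3@6:L b1@7:R]
Beat 5 (R): throw ball2 h=4 -> lands@9:R; in-air after throw: [b3@6:L b1@7:R b2@9:R]
Beat 6 (L): throw ball3 h=5 -> lands@11:R; in-air after throw: [b1@7:R b2@9:R b3@11:R]
Beat 7 (R): throw ball1 h=1 -> lands@8:L; in-air after throw: [b1@8:L b2@9:R b3@11:R]
Beat 8 (L): throw ball1 h=2 -> lands@10:L; in-air after throw: [b2@9:R b1@10:L b3@11:R]
Beat 9 (R): throw ball2 h=4 -> lands@13:R; in-air after throw: [b1@10:L b3@11:R b2@13:R]
Beat 10 (L): throw ball1 h=5 -> lands@15:R; in-air after throw: [b3@11:R b2@13:R b1@15:R]
Beat 11 (R): throw ball3 h=1 -> lands@12:L; in-air after throw: [b3@12:L b2@13:R b1@15:R]
Beat 12 (L): throw ball3 h=2 -> lands@14:L; in-air after throw: [b2@13:R b3@14:L b1@15:R]
Beat 13 (R): throw ball2 h=4 -> lands@17:R; in-air after throw: [b3@14:L b1@15:R b2@17:R]
Beat 14 (L): throw ball3 h=5 -> lands@19:R; in-air after throw: [b1@15:R b2@17:R b3@19:R]
Beat 15 (R): throw ball1 h=1 -> lands@16:L; in-air after throw: [b1@16:L b2@17:R b3@19:R]
Beat 16 (L): throw ball1 h=2 -> lands@18:L; in-air after throw: [b2@17:R b1@18:L b3@19:R]
Beat 17 (R): throw ball2 h=4 -> lands@21:R; in-air after throw: [b1@18:L b3@19:R b2@21:R]

Answer: ball1:lands@18:L ball3:lands@19:R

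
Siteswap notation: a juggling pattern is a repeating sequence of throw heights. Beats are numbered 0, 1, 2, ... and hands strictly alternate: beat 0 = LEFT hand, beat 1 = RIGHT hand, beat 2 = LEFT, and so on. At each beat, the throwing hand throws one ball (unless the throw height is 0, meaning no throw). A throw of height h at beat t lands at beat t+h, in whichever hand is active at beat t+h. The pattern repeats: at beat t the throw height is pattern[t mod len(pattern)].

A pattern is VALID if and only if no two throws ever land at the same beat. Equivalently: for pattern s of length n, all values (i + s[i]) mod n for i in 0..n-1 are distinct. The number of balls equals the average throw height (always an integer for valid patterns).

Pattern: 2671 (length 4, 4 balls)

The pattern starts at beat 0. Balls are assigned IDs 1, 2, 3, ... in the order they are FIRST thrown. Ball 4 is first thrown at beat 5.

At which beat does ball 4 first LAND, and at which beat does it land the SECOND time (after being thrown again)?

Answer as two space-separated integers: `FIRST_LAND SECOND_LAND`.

Beat 0 (L): throw ball1 h=2 -> lands@2:L; in-air after throw: [b1@2:L]
Beat 1 (R): throw ball2 h=6 -> lands@7:R; in-air after throw: [b1@2:L b2@7:R]
Beat 2 (L): throw ball1 h=7 -> lands@9:R; in-air after throw: [b2@7:R b1@9:R]
Beat 3 (R): throw ball3 h=1 -> lands@4:L; in-air after throw: [b3@4:L b2@7:R b1@9:R]
Beat 4 (L): throw ball3 h=2 -> lands@6:L; in-air after throw: [b3@6:L b2@7:R b1@9:R]
Beat 5 (R): throw ball4 h=6 -> lands@11:R; in-air after throw: [b3@6:L b2@7:R b1@9:R b4@11:R]
Beat 6 (L): throw ball3 h=7 -> lands@13:R; in-air after throw: [b2@7:R b1@9:R b4@11:R b3@13:R]
Beat 7 (R): throw ball2 h=1 -> lands@8:L; in-air after throw: [b2@8:L b1@9:R b4@11:R b3@13:R]
Beat 8 (L): throw ball2 h=2 -> lands@10:L; in-air after throw: [b1@9:R b2@10:L b4@11:R b3@13:R]
Beat 9 (R): throw ball1 h=6 -> lands@15:R; in-air after throw: [b2@10:L b4@11:R b3@13:R b1@15:R]
Beat 10 (L): throw ball2 h=7 -> lands@17:R; in-air after throw: [b4@11:R b3@13:R b1@15:R b2@17:R]
Beat 11 (R): throw ball4 h=1 -> lands@12:L; in-air after throw: [b4@12:L b3@13:R b1@15:R b2@17:R]
Beat 12 (L): throw ball4 h=2 -> lands@14:L; in-air after throw: [b3@13:R b4@14:L b1@15:R b2@17:R]
Ball 4: thrown@5 h=6 -> first land @11; rethrown@11 h=1 -> second land @12

Answer: 11 12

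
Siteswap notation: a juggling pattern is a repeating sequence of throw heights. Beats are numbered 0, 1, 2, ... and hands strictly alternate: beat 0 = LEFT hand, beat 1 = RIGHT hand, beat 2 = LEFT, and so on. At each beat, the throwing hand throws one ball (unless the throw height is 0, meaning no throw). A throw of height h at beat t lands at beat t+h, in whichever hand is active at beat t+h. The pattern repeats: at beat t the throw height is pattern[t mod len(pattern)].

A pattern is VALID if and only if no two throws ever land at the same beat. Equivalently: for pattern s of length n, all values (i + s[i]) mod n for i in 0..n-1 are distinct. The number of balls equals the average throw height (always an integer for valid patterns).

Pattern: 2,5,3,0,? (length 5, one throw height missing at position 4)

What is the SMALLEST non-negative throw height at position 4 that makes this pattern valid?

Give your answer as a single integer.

Answer: 0

Derivation:
i=0: (0 + 2) mod 5 = 2
i=1: (1 + 5) mod 5 = 1
i=2: (2 + 3) mod 5 = 0
i=3: (3 + 0) mod 5 = 3
i=4: s[i]=? (unknown)
Known residues: [0, 1, 2, 3]; need a permutation of 0..4, so missing residue r = 4
Need (4 + s) mod 5 = 4; smallest s = (4 - 4) mod 5 = 0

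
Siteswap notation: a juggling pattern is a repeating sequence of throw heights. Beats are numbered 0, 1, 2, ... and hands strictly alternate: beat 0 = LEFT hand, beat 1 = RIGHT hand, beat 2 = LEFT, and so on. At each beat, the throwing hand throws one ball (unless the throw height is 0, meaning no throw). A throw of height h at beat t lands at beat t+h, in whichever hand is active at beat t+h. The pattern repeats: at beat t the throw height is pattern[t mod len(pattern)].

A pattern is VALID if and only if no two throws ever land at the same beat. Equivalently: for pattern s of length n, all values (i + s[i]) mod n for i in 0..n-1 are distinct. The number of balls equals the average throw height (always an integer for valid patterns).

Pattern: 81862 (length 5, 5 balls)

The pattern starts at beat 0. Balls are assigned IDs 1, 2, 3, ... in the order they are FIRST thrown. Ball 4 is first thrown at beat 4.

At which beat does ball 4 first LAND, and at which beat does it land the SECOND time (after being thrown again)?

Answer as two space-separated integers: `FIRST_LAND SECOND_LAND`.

Beat 0 (L): throw ball1 h=8 -> lands@8:L; in-air after throw: [b1@8:L]
Beat 1 (R): throw ball2 h=1 -> lands@2:L; in-air after throw: [b2@2:L b1@8:L]
Beat 2 (L): throw ball2 h=8 -> lands@10:L; in-air after throw: [b1@8:L b2@10:L]
Beat 3 (R): throw ball3 h=6 -> lands@9:R; in-air after throw: [b1@8:L b3@9:R b2@10:L]
Beat 4 (L): throw ball4 h=2 -> lands@6:L; in-air after throw: [b4@6:L b1@8:L b3@9:R b2@10:L]
Beat 5 (R): throw ball5 h=8 -> lands@13:R; in-air after throw: [b4@6:L b1@8:L b3@9:R b2@10:L b5@13:R]
Beat 6 (L): throw ball4 h=1 -> lands@7:R; in-air after throw: [b4@7:R b1@8:L b3@9:R b2@10:L b5@13:R]
Beat 7 (R): throw ball4 h=8 -> lands@15:R; in-air after throw: [b1@8:L b3@9:R b2@10:L b5@13:R b4@15:R]
Ball 4: thrown@4 h=2 -> first land @6; rethrown@6 h=1 -> second land @7

Answer: 6 7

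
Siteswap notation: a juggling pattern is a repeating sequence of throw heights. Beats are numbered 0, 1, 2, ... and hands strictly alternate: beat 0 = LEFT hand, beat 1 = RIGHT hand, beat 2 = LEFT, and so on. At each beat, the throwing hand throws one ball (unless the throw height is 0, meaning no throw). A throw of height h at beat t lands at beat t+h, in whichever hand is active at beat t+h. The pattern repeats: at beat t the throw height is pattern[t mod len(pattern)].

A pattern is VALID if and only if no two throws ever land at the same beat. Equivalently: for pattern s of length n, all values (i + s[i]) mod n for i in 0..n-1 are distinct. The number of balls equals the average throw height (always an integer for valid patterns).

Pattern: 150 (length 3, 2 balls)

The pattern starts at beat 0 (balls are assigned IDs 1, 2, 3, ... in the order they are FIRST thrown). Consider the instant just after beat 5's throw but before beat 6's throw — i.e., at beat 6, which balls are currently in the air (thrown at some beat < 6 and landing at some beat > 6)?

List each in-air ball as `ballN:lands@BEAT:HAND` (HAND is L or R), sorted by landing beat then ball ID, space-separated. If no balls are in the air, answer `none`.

Answer: ball2:lands@9:R

Derivation:
Beat 0 (L): throw ball1 h=1 -> lands@1:R; in-air after throw: [b1@1:R]
Beat 1 (R): throw ball1 h=5 -> lands@6:L; in-air after throw: [b1@6:L]
Beat 3 (R): throw ball2 h=1 -> lands@4:L; in-air after throw: [b2@4:L b1@6:L]
Beat 4 (L): throw ball2 h=5 -> lands@9:R; in-air after throw: [b1@6:L b2@9:R]
Beat 6 (L): throw ball1 h=1 -> lands@7:R; in-air after throw: [b1@7:R b2@9:R]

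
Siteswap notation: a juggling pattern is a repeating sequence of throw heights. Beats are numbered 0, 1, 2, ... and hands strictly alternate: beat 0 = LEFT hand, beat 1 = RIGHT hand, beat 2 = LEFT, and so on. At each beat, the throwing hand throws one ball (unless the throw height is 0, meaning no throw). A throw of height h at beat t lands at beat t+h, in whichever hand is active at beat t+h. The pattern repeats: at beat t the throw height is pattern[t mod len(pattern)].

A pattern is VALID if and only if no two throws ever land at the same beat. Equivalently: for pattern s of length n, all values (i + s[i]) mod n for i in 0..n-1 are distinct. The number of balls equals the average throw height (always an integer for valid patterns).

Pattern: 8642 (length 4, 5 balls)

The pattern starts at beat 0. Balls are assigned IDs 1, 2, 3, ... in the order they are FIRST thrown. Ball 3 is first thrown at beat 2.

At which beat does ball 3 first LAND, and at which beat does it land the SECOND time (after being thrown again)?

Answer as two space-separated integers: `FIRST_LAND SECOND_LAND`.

Answer: 6 10

Derivation:
Beat 0 (L): throw ball1 h=8 -> lands@8:L; in-air after throw: [b1@8:L]
Beat 1 (R): throw ball2 h=6 -> lands@7:R; in-air after throw: [b2@7:R b1@8:L]
Beat 2 (L): throw ball3 h=4 -> lands@6:L; in-air after throw: [b3@6:L b2@7:R b1@8:L]
Beat 3 (R): throw ball4 h=2 -> lands@5:R; in-air after throw: [b4@5:R b3@6:L b2@7:R b1@8:L]
Beat 4 (L): throw ball5 h=8 -> lands@12:L; in-air after throw: [b4@5:R b3@6:L b2@7:R b1@8:L b5@12:L]
Beat 5 (R): throw ball4 h=6 -> lands@11:R; in-air after throw: [b3@6:L b2@7:R b1@8:L b4@11:R b5@12:L]
Beat 6 (L): throw ball3 h=4 -> lands@10:L; in-air after throw: [b2@7:R b1@8:L b3@10:L b4@11:R b5@12:L]
Beat 7 (R): throw ball2 h=2 -> lands@9:R; in-air after throw: [b1@8:L b2@9:R b3@10:L b4@11:R b5@12:L]
Beat 8 (L): throw ball1 h=8 -> lands@16:L; in-air after throw: [b2@9:R b3@10:L b4@11:R b5@12:L b1@16:L]
Beat 9 (R): throw ball2 h=6 -> lands@15:R; in-air after throw: [b3@10:L b4@11:R b5@12:L b2@15:R b1@16:L]
Beat 10 (L): throw ball3 h=4 -> lands@14:L; in-air after throw: [b4@11:R b5@12:L b3@14:L b2@15:R b1@16:L]
Ball 3: thrown@2 h=4 -> first land @6; rethrown@6 h=4 -> second land @10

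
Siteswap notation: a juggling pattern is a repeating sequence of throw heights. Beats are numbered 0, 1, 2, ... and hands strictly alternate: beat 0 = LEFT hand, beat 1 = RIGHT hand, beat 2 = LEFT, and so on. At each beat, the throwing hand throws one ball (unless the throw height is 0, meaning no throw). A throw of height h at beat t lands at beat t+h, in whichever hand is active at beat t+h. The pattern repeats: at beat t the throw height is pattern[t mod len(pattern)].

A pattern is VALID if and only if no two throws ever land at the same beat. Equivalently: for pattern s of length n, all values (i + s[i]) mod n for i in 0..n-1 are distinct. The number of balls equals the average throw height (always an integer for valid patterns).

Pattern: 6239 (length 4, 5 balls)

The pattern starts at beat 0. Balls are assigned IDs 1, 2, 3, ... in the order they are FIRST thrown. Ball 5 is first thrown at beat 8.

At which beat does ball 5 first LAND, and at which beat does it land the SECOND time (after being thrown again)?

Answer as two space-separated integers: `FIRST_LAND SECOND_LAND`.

Beat 0 (L): throw ball1 h=6 -> lands@6:L; in-air after throw: [b1@6:L]
Beat 1 (R): throw ball2 h=2 -> lands@3:R; in-air after throw: [b2@3:R b1@6:L]
Beat 2 (L): throw ball3 h=3 -> lands@5:R; in-air after throw: [b2@3:R b3@5:R b1@6:L]
Beat 3 (R): throw ball2 h=9 -> lands@12:L; in-air after throw: [b3@5:R b1@6:L b2@12:L]
Beat 4 (L): throw ball4 h=6 -> lands@10:L; in-air after throw: [b3@5:R b1@6:L b4@10:L b2@12:L]
Beat 5 (R): throw ball3 h=2 -> lands@7:R; in-air after throw: [b1@6:L b3@7:R b4@10:L b2@12:L]
Beat 6 (L): throw ball1 h=3 -> lands@9:R; in-air after throw: [b3@7:R b1@9:R b4@10:L b2@12:L]
Beat 7 (R): throw ball3 h=9 -> lands@16:L; in-air after throw: [b1@9:R b4@10:L b2@12:L b3@16:L]
Beat 8 (L): throw ball5 h=6 -> lands@14:L; in-air after throw: [b1@9:R b4@10:L b2@12:L b5@14:L b3@16:L]
Beat 9 (R): throw ball1 h=2 -> lands@11:R; in-air after throw: [b4@10:L b1@11:R b2@12:L b5@14:L b3@16:L]
Beat 10 (L): throw ball4 h=3 -> lands@13:R; in-air after throw: [b1@11:R b2@12:L b4@13:R b5@14:L b3@16:L]
Beat 11 (R): throw ball1 h=9 -> lands@20:L; in-air after throw: [b2@12:L b4@13:R b5@14:L b3@16:L b1@20:L]
Beat 12 (L): throw ball2 h=6 -> lands@18:L; in-air after throw: [b4@13:R b5@14:L b3@16:L b2@18:L b1@20:L]
Beat 13 (R): throw ball4 h=2 -> lands@15:R; in-air after throw: [b5@14:L b4@15:R b3@16:L b2@18:L b1@20:L]
Beat 14 (L): throw ball5 h=3 -> lands@17:R; in-air after throw: [b4@15:R b3@16:L b5@17:R b2@18:L b1@20:L]
Beat 15 (R): throw ball4 h=9 -> lands@24:L; in-air after throw: [b3@16:L b5@17:R b2@18:L b1@20:L b4@24:L]
Beat 16 (L): throw ball3 h=6 -> lands@22:L; in-air after throw: [b5@17:R b2@18:L b1@20:L b3@22:L b4@24:L]
Beat 17 (R): throw ball5 h=2 -> lands@19:R; in-air after throw: [b2@18:L b5@19:R b1@20:L b3@22:L b4@24:L]
Ball 5: thrown@8 h=6 -> first land @14; rethrown@14 h=3 -> second land @17

Answer: 14 17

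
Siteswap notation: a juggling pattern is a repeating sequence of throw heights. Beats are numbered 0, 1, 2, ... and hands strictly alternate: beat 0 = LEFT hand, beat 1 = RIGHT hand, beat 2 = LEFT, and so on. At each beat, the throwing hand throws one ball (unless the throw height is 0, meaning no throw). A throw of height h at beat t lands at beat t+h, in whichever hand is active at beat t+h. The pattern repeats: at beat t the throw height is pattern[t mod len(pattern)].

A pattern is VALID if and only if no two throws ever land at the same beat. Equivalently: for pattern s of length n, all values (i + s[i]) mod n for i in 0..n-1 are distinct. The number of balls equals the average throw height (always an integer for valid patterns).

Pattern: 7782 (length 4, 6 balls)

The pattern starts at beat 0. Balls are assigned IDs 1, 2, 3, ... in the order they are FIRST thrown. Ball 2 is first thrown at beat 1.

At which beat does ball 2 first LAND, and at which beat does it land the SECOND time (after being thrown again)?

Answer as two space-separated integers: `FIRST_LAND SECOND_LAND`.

Answer: 8 15

Derivation:
Beat 0 (L): throw ball1 h=7 -> lands@7:R; in-air after throw: [b1@7:R]
Beat 1 (R): throw ball2 h=7 -> lands@8:L; in-air after throw: [b1@7:R b2@8:L]
Beat 2 (L): throw ball3 h=8 -> lands@10:L; in-air after throw: [b1@7:R b2@8:L b3@10:L]
Beat 3 (R): throw ball4 h=2 -> lands@5:R; in-air after throw: [b4@5:R b1@7:R b2@8:L b3@10:L]
Beat 4 (L): throw ball5 h=7 -> lands@11:R; in-air after throw: [b4@5:R b1@7:R b2@8:L b3@10:L b5@11:R]
Beat 5 (R): throw ball4 h=7 -> lands@12:L; in-air after throw: [b1@7:R b2@8:L b3@10:L b5@11:R b4@12:L]
Beat 6 (L): throw ball6 h=8 -> lands@14:L; in-air after throw: [b1@7:R b2@8:L b3@10:L b5@11:R b4@12:L b6@14:L]
Beat 7 (R): throw ball1 h=2 -> lands@9:R; in-air after throw: [b2@8:L b1@9:R b3@10:L b5@11:R b4@12:L b6@14:L]
Beat 8 (L): throw ball2 h=7 -> lands@15:R; in-air after throw: [b1@9:R b3@10:L b5@11:R b4@12:L b6@14:L b2@15:R]
Beat 9 (R): throw ball1 h=7 -> lands@16:L; in-air after throw: [b3@10:L b5@11:R b4@12:L b6@14:L b2@15:R b1@16:L]
Beat 10 (L): throw ball3 h=8 -> lands@18:L; in-air after throw: [b5@11:R b4@12:L b6@14:L b2@15:R b1@16:L b3@18:L]
Beat 11 (R): throw ball5 h=2 -> lands@13:R; in-air after throw: [b4@12:L b5@13:R b6@14:L b2@15:R b1@16:L b3@18:L]
Beat 12 (L): throw ball4 h=7 -> lands@19:R; in-air after throw: [b5@13:R b6@14:L b2@15:R b1@16:L b3@18:L b4@19:R]
Ball 2: thrown@1 h=7 -> first land @8; rethrown@8 h=7 -> second land @15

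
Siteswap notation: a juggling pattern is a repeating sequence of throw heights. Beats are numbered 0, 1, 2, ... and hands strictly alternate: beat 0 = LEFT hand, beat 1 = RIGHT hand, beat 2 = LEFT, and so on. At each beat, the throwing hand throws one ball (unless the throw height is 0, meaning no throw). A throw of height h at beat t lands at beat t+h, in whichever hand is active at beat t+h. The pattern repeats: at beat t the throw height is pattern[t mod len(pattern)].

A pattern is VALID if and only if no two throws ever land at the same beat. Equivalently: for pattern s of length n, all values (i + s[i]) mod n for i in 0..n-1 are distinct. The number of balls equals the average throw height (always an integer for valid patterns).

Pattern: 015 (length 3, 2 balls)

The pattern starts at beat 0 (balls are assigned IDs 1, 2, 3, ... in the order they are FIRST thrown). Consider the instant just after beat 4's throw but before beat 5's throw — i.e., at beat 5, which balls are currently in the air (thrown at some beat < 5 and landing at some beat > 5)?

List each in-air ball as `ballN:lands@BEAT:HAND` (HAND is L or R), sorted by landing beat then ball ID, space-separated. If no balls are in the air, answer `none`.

Answer: ball1:lands@7:R

Derivation:
Beat 1 (R): throw ball1 h=1 -> lands@2:L; in-air after throw: [b1@2:L]
Beat 2 (L): throw ball1 h=5 -> lands@7:R; in-air after throw: [b1@7:R]
Beat 4 (L): throw ball2 h=1 -> lands@5:R; in-air after throw: [b2@5:R b1@7:R]
Beat 5 (R): throw ball2 h=5 -> lands@10:L; in-air after throw: [b1@7:R b2@10:L]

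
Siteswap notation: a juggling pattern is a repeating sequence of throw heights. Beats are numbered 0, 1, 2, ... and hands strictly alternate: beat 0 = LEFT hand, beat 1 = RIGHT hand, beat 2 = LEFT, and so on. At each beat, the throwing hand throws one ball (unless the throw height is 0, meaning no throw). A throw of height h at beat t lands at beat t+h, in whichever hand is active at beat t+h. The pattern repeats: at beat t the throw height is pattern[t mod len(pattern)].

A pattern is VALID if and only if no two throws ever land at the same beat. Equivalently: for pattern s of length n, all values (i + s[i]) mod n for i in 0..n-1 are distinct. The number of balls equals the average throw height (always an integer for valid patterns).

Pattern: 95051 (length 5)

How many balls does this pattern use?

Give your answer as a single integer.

Answer: 4

Derivation:
Pattern = [9, 5, 0, 5, 1], length n = 5
  position 0: throw height = 9, running sum = 9
  position 1: throw height = 5, running sum = 14
  position 2: throw height = 0, running sum = 14
  position 3: throw height = 5, running sum = 19
  position 4: throw height = 1, running sum = 20
Total sum = 20; balls = sum / n = 20 / 5 = 4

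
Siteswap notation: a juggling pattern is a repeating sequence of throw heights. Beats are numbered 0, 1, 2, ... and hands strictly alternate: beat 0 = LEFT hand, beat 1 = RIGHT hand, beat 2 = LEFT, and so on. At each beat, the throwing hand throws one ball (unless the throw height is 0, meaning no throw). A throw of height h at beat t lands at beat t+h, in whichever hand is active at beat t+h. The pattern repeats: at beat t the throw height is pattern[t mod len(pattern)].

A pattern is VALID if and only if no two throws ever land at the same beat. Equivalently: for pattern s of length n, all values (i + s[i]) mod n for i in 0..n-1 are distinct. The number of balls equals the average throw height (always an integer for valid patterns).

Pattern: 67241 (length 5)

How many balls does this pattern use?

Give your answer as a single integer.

Answer: 4

Derivation:
Pattern = [6, 7, 2, 4, 1], length n = 5
  position 0: throw height = 6, running sum = 6
  position 1: throw height = 7, running sum = 13
  position 2: throw height = 2, running sum = 15
  position 3: throw height = 4, running sum = 19
  position 4: throw height = 1, running sum = 20
Total sum = 20; balls = sum / n = 20 / 5 = 4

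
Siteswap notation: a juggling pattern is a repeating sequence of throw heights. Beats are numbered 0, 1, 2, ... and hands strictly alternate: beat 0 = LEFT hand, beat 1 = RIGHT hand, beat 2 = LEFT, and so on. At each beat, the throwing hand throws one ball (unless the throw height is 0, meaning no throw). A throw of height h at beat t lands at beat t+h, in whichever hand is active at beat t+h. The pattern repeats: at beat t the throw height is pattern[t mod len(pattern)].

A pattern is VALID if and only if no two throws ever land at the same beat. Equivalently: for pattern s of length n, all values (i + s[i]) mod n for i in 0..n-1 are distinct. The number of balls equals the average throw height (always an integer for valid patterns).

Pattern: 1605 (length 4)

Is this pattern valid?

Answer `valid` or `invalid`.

i=0: (i + s[i]) mod n = (0 + 1) mod 4 = 1
i=1: (i + s[i]) mod n = (1 + 6) mod 4 = 3
i=2: (i + s[i]) mod n = (2 + 0) mod 4 = 2
i=3: (i + s[i]) mod n = (3 + 5) mod 4 = 0
Residues: [1, 3, 2, 0], distinct: True

Answer: valid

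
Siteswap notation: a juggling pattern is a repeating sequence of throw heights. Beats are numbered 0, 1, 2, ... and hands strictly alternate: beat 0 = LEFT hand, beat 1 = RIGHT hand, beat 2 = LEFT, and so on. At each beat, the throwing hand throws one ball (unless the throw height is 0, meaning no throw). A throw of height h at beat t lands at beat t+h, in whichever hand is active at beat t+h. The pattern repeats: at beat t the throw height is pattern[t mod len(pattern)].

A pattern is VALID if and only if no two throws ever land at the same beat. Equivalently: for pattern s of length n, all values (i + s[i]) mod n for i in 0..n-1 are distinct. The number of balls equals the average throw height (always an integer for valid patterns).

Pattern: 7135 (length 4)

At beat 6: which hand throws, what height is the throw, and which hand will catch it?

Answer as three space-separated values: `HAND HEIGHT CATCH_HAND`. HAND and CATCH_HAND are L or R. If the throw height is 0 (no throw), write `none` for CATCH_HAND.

Answer: L 3 R

Derivation:
Beat 6: 6 mod 2 = 0, so hand = L
Throw height = pattern[6 mod 4] = pattern[2] = 3
Lands at beat 6+3=9, 9 mod 2 = 1, so catch hand = R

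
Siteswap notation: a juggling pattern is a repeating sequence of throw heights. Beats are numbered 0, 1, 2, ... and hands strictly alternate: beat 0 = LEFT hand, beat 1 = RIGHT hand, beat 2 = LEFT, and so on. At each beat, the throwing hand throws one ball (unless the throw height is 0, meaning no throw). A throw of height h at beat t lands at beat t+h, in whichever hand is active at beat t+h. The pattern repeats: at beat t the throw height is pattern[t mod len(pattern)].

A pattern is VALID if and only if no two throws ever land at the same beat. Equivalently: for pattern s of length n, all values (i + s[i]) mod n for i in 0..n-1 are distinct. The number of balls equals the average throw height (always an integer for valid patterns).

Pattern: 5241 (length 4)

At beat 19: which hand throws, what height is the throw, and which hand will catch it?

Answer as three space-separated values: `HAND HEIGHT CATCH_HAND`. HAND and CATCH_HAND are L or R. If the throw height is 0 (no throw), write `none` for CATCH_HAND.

Beat 19: 19 mod 2 = 1, so hand = R
Throw height = pattern[19 mod 4] = pattern[3] = 1
Lands at beat 19+1=20, 20 mod 2 = 0, so catch hand = L

Answer: R 1 L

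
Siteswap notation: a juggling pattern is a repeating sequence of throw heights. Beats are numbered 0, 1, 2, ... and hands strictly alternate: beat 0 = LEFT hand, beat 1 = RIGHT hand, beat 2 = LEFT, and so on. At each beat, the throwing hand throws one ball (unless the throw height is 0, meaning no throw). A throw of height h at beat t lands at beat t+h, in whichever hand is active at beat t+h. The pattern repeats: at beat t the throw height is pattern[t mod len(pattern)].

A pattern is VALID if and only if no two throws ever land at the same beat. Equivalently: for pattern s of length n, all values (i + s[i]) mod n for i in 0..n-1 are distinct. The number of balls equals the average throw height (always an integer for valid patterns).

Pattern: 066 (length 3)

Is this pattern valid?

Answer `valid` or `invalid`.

i=0: (i + s[i]) mod n = (0 + 0) mod 3 = 0
i=1: (i + s[i]) mod n = (1 + 6) mod 3 = 1
i=2: (i + s[i]) mod n = (2 + 6) mod 3 = 2
Residues: [0, 1, 2], distinct: True

Answer: valid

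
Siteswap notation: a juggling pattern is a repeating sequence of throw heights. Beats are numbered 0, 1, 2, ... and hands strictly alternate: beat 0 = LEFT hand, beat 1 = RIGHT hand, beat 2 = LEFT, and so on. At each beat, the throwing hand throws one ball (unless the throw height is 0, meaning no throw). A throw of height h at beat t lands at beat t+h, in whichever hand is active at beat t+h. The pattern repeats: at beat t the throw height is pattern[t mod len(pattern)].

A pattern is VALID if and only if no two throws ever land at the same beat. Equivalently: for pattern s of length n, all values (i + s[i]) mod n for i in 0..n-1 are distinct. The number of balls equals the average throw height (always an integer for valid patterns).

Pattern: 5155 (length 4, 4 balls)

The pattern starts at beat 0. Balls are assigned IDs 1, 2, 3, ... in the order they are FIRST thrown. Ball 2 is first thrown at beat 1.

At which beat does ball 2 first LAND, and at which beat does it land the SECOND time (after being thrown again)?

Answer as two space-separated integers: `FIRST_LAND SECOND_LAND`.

Beat 0 (L): throw ball1 h=5 -> lands@5:R; in-air after throw: [b1@5:R]
Beat 1 (R): throw ball2 h=1 -> lands@2:L; in-air after throw: [b2@2:L b1@5:R]
Beat 2 (L): throw ball2 h=5 -> lands@7:R; in-air after throw: [b1@5:R b2@7:R]
Beat 3 (R): throw ball3 h=5 -> lands@8:L; in-air after throw: [b1@5:R b2@7:R b3@8:L]
Beat 4 (L): throw ball4 h=5 -> lands@9:R; in-air after throw: [b1@5:R b2@7:R b3@8:L b4@9:R]
Beat 5 (R): throw ball1 h=1 -> lands@6:L; in-air after throw: [b1@6:L b2@7:R b3@8:L b4@9:R]
Beat 6 (L): throw ball1 h=5 -> lands@11:R; in-air after throw: [b2@7:R b3@8:L b4@9:R b1@11:R]
Beat 7 (R): throw ball2 h=5 -> lands@12:L; in-air after throw: [b3@8:L b4@9:R b1@11:R b2@12:L]
Ball 2: thrown@1 h=1 -> first land @2; rethrown@2 h=5 -> second land @7

Answer: 2 7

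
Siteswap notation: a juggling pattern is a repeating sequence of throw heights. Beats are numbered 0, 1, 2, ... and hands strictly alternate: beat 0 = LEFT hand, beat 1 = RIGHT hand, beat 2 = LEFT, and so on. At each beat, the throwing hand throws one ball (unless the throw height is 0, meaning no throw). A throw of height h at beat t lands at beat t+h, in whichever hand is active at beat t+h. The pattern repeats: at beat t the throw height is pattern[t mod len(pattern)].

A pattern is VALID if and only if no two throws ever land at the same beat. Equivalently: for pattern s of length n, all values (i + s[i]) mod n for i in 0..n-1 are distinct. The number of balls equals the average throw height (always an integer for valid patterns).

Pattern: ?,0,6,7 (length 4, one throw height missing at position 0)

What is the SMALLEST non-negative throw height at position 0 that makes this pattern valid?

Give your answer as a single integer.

i=0: s[i]=? (unknown)
i=1: (1 + 0) mod 4 = 1
i=2: (2 + 6) mod 4 = 0
i=3: (3 + 7) mod 4 = 2
Known residues: [0, 1, 2]; need a permutation of 0..3, so missing residue r = 3
Need (0 + s) mod 4 = 3; smallest s = (3 - 0) mod 4 = 3

Answer: 3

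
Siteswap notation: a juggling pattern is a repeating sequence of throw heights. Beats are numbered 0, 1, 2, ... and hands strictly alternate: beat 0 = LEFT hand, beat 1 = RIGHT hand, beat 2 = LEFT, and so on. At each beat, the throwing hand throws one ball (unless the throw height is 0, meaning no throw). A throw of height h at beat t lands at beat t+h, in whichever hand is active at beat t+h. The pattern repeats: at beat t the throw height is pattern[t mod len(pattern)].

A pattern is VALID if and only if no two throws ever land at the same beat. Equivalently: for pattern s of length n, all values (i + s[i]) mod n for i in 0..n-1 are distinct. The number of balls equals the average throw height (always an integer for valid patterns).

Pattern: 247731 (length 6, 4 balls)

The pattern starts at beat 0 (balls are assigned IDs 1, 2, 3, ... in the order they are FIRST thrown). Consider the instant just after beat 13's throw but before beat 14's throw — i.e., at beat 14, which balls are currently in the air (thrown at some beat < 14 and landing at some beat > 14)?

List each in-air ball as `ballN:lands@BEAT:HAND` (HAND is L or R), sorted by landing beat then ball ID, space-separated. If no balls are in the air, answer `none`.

Beat 0 (L): throw ball1 h=2 -> lands@2:L; in-air after throw: [b1@2:L]
Beat 1 (R): throw ball2 h=4 -> lands@5:R; in-air after throw: [b1@2:L b2@5:R]
Beat 2 (L): throw ball1 h=7 -> lands@9:R; in-air after throw: [b2@5:R b1@9:R]
Beat 3 (R): throw ball3 h=7 -> lands@10:L; in-air after throw: [b2@5:R b1@9:R b3@10:L]
Beat 4 (L): throw ball4 h=3 -> lands@7:R; in-air after throw: [b2@5:R b4@7:R b1@9:R b3@10:L]
Beat 5 (R): throw ball2 h=1 -> lands@6:L; in-air after throw: [b2@6:L b4@7:R b1@9:R b3@10:L]
Beat 6 (L): throw ball2 h=2 -> lands@8:L; in-air after throw: [b4@7:R b2@8:L b1@9:R b3@10:L]
Beat 7 (R): throw ball4 h=4 -> lands@11:R; in-air after throw: [b2@8:L b1@9:R b3@10:L b4@11:R]
Beat 8 (L): throw ball2 h=7 -> lands@15:R; in-air after throw: [b1@9:R b3@10:L b4@11:R b2@15:R]
Beat 9 (R): throw ball1 h=7 -> lands@16:L; in-air after throw: [b3@10:L b4@11:R b2@15:R b1@16:L]
Beat 10 (L): throw ball3 h=3 -> lands@13:R; in-air after throw: [b4@11:R b3@13:R b2@15:R b1@16:L]
Beat 11 (R): throw ball4 h=1 -> lands@12:L; in-air after throw: [b4@12:L b3@13:R b2@15:R b1@16:L]
Beat 12 (L): throw ball4 h=2 -> lands@14:L; in-air after throw: [b3@13:R b4@14:L b2@15:R b1@16:L]
Beat 13 (R): throw ball3 h=4 -> lands@17:R; in-air after throw: [b4@14:L b2@15:R b1@16:L b3@17:R]
Beat 14 (L): throw ball4 h=7 -> lands@21:R; in-air after throw: [b2@15:R b1@16:L b3@17:R b4@21:R]

Answer: ball2:lands@15:R ball1:lands@16:L ball3:lands@17:R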